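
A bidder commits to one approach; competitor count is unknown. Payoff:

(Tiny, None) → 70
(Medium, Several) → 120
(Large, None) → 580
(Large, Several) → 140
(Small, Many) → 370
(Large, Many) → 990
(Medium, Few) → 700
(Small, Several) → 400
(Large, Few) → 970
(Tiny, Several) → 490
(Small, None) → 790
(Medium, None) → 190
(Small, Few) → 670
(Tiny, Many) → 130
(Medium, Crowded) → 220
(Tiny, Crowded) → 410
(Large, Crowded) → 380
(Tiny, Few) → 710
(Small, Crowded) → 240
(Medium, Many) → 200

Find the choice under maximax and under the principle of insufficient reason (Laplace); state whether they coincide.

maximax → Large; laplace → Large (agree)

Row maxima: Tiny=710, Small=790, Medium=700, Large=990
Best best-case = 990 → Large.
Row averages: Tiny=362, Small=494, Medium=286, Large=612
Highest average = 612 → Large.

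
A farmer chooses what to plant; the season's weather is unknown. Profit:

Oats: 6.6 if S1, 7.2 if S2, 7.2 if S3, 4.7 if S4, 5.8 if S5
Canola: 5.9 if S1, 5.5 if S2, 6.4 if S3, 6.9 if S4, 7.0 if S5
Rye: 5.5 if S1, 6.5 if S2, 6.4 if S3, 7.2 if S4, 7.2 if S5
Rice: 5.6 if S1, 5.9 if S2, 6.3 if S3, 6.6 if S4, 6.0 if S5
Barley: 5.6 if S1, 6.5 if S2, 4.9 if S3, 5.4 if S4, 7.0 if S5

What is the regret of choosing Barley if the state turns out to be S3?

Best payoff under S3 is 7.2.
Regret = 7.2 − 4.9 = 2.3.

2.3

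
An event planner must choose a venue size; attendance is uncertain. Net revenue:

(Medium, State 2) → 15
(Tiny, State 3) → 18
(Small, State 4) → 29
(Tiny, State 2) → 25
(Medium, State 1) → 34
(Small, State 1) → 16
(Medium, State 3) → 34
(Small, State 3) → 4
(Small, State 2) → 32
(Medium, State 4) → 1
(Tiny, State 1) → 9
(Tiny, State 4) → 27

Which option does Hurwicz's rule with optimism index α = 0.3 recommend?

Tiny: 0.3·27 + 0.7·9 = 14.4
Small: 0.3·32 + 0.7·4 = 12.4
Medium: 0.3·34 + 0.7·1 = 10.9
Highest Hurwicz score = 14.4 → Tiny.

Tiny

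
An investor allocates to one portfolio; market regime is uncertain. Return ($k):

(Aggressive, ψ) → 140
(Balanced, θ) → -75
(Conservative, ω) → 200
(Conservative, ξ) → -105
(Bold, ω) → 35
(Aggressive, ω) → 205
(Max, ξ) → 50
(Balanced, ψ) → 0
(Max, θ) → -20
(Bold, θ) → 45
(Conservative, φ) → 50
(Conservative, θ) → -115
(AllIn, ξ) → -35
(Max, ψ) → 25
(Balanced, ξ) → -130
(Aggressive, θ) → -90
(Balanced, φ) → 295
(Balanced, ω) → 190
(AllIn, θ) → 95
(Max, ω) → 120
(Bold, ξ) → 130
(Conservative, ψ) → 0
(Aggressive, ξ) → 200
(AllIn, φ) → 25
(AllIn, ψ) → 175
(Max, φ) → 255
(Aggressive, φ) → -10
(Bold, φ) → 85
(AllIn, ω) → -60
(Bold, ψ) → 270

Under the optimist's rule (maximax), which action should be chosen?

Balanced

Row maxima: Conservative=200, Balanced=295, Aggressive=205, Bold=270, AllIn=175, Max=255
Best best-case = 295 → Balanced.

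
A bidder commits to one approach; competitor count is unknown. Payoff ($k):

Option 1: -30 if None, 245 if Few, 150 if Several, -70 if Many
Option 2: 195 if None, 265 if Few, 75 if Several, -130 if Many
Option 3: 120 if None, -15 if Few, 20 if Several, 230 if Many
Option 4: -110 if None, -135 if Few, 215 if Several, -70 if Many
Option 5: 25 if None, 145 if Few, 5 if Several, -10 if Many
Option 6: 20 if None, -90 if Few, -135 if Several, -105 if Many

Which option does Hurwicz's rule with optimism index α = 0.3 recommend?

Option 3

Option 1: 0.3·245 + 0.7·(-70) = 24.5
Option 2: 0.3·265 + 0.7·(-130) = -11.5
Option 3: 0.3·230 + 0.7·(-15) = 58.5
Option 4: 0.3·215 + 0.7·(-135) = -30
Option 5: 0.3·145 + 0.7·(-10) = 36.5
Option 6: 0.3·20 + 0.7·(-135) = -88.5
Highest Hurwicz score = 58.5 → Option 3.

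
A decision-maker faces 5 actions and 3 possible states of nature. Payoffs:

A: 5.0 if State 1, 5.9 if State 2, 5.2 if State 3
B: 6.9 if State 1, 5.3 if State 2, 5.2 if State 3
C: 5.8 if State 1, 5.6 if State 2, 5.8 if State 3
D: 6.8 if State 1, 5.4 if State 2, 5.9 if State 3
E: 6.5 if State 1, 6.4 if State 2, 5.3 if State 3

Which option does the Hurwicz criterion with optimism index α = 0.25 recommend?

D

A: 0.25·5.9 + 0.75·5.0 = 5.225
B: 0.25·6.9 + 0.75·5.2 = 5.625
C: 0.25·5.8 + 0.75·5.6 = 5.65
D: 0.25·6.8 + 0.75·5.4 = 5.75
E: 0.25·6.5 + 0.75·5.3 = 5.6
Highest Hurwicz score = 5.75 → D.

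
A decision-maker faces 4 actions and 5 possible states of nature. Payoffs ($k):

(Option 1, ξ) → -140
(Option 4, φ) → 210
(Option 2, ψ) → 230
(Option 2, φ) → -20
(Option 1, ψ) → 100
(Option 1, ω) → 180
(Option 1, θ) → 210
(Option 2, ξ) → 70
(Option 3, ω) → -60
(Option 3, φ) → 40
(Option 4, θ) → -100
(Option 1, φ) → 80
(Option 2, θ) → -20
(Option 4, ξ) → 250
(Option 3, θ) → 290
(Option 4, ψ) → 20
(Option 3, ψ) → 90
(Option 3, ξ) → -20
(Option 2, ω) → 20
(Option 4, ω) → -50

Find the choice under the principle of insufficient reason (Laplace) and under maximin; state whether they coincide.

laplace → Option 1; maximin → Option 2 (disagree)

Row averages: Option 1=86, Option 2=56, Option 3=68, Option 4=66
Highest average = 86 → Option 1.
Row minima: Option 1=-140, Option 2=-20, Option 3=-60, Option 4=-100
Best worst-case = -20 → Option 2.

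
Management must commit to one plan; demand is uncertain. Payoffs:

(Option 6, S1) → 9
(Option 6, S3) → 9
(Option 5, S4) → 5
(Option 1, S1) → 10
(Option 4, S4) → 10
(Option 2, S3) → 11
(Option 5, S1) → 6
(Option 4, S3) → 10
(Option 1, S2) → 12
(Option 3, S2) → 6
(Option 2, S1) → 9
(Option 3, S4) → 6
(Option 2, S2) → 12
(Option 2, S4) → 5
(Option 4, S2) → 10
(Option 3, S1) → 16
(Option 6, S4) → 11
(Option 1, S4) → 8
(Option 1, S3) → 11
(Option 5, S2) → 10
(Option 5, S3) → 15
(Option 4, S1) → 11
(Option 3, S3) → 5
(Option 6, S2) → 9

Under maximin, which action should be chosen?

Row minima: Option 1=8, Option 2=5, Option 3=5, Option 4=10, Option 5=5, Option 6=9
Best worst-case = 10 → Option 4.

Option 4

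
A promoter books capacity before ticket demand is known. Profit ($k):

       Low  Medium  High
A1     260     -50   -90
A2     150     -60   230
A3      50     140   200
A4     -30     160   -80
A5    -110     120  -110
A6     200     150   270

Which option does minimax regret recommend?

A6

Column bests: Low=260, Medium=160, High=270.
A1 regrets: 0, 210, 360 → max 360
A2 regrets: 110, 220, 40 → max 220
A3 regrets: 210, 20, 70 → max 210
A4 regrets: 290, 0, 350 → max 350
A5 regrets: 370, 40, 380 → max 380
A6 regrets: 60, 10, 0 → max 60
Smallest max regret = 60 → A6.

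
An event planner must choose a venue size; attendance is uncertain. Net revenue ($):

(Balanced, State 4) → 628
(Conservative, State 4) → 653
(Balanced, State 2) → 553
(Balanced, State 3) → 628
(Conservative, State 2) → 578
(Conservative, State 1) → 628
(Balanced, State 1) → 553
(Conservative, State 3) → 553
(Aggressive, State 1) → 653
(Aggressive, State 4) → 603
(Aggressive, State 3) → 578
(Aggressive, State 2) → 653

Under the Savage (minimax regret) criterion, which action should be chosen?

Aggressive

Column bests: State 1=653, State 2=653, State 3=628, State 4=653.
Conservative regrets: 25, 75, 75, 0 → max 75
Balanced regrets: 100, 100, 0, 25 → max 100
Aggressive regrets: 0, 0, 50, 50 → max 50
Smallest max regret = 50 → Aggressive.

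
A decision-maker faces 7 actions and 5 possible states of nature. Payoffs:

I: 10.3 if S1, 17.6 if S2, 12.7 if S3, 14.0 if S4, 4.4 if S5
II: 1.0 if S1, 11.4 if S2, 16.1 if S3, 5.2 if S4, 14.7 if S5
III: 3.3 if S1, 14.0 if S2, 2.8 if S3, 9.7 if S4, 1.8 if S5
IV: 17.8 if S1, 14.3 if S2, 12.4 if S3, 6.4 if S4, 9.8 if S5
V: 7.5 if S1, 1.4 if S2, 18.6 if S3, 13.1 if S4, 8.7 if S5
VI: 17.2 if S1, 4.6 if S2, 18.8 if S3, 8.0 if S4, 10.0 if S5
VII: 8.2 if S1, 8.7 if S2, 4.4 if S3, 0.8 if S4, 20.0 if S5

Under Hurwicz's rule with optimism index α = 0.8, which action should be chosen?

I: 0.8·17.6 + 0.2·4.4 = 14.96
II: 0.8·16.1 + 0.2·1.0 = 13.08
III: 0.8·14.0 + 0.2·1.8 = 11.56
IV: 0.8·17.8 + 0.2·6.4 = 15.52
V: 0.8·18.6 + 0.2·1.4 = 15.16
VI: 0.8·18.8 + 0.2·4.6 = 15.96
VII: 0.8·20.0 + 0.2·0.8 = 16.16
Highest Hurwicz score = 16.16 → VII.

VII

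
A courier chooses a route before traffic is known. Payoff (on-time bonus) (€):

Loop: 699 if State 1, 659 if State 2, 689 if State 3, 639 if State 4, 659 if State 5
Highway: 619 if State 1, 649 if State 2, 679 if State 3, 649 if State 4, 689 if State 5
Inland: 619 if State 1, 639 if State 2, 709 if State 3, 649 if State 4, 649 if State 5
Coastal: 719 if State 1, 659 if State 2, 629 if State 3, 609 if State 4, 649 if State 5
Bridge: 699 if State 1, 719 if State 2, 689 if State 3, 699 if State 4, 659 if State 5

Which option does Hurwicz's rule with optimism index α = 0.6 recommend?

Loop: 0.6·699 + 0.4·639 = 675
Highway: 0.6·689 + 0.4·619 = 661
Inland: 0.6·709 + 0.4·619 = 673
Coastal: 0.6·719 + 0.4·609 = 675
Bridge: 0.6·719 + 0.4·659 = 695
Highest Hurwicz score = 695 → Bridge.

Bridge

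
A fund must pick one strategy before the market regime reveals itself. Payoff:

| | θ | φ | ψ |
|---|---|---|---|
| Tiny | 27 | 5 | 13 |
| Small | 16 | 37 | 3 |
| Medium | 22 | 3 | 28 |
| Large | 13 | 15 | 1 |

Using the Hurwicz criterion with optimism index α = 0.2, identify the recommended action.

Small

Tiny: 0.2·27 + 0.8·5 = 9.4
Small: 0.2·37 + 0.8·3 = 9.8
Medium: 0.2·28 + 0.8·3 = 8
Large: 0.2·15 + 0.8·1 = 3.8
Highest Hurwicz score = 9.8 → Small.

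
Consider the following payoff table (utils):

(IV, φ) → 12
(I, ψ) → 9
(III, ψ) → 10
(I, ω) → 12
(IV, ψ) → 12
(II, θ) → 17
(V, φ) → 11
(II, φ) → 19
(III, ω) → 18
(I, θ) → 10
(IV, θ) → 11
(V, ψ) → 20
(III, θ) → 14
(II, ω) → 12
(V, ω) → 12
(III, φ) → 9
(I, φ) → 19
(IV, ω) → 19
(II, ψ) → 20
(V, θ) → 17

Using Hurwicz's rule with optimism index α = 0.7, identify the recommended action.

I: 0.7·19 + 0.3·9 = 16
II: 0.7·20 + 0.3·12 = 17.6
III: 0.7·18 + 0.3·9 = 15.3
IV: 0.7·19 + 0.3·11 = 16.6
V: 0.7·20 + 0.3·11 = 17.3
Highest Hurwicz score = 17.6 → II.

II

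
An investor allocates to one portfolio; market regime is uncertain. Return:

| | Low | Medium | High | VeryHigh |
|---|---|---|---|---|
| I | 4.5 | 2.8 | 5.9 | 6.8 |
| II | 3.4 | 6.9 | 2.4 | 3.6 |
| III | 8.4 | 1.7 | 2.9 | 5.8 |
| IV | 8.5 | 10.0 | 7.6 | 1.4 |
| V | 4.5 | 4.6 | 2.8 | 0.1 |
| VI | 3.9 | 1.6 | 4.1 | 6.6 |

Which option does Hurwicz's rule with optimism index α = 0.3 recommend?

I

I: 0.3·6.8 + 0.7·2.8 = 4
II: 0.3·6.9 + 0.7·2.4 = 3.75
III: 0.3·8.4 + 0.7·1.7 = 3.71
IV: 0.3·10.0 + 0.7·1.4 = 3.98
V: 0.3·4.6 + 0.7·0.1 = 1.45
VI: 0.3·6.6 + 0.7·1.6 = 3.1
Highest Hurwicz score = 4 → I.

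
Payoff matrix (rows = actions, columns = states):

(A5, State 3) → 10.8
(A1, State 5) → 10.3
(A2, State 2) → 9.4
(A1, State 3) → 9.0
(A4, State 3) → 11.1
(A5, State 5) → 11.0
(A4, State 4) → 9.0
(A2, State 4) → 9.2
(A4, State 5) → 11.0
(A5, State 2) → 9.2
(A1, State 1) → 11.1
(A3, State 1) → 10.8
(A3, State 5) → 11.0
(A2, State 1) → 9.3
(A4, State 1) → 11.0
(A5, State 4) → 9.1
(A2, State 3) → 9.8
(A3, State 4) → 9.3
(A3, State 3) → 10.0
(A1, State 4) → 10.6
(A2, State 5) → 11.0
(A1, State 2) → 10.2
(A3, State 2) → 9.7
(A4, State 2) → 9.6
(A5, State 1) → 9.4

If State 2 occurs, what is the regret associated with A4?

0.6

Best payoff under State 2 is 10.2.
Regret = 10.2 − 9.6 = 0.6.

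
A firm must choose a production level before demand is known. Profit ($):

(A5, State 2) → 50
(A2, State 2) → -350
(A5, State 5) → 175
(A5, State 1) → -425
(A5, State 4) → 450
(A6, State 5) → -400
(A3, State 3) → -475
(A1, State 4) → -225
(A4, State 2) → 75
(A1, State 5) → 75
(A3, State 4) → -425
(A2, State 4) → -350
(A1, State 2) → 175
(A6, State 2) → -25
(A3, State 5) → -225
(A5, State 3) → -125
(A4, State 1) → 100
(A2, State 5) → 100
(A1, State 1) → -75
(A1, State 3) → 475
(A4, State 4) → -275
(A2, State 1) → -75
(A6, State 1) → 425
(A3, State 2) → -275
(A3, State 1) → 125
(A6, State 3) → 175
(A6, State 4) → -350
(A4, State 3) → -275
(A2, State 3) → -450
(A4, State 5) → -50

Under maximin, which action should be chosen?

A1

Row minima: A1=-225, A2=-450, A3=-475, A4=-275, A5=-425, A6=-400
Best worst-case = -225 → A1.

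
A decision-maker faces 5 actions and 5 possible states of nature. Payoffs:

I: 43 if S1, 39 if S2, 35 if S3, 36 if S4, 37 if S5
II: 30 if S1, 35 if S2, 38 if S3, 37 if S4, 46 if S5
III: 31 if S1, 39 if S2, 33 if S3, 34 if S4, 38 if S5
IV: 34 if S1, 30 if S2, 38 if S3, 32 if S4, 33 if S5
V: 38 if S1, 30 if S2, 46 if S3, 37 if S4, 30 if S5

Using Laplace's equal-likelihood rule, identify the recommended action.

Row averages: I=38, II=37.2, III=35, IV=33.4, V=36.2
Highest average = 38 → I.

I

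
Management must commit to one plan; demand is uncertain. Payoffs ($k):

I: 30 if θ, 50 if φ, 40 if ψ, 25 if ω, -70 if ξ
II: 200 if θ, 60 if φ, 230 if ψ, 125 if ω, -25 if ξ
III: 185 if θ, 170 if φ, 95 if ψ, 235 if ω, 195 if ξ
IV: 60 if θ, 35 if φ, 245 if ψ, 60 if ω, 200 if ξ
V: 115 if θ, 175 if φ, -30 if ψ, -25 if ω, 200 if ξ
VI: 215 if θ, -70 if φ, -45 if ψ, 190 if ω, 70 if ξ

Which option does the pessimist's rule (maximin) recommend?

Row minima: I=-70, II=-25, III=95, IV=35, V=-30, VI=-70
Best worst-case = 95 → III.

III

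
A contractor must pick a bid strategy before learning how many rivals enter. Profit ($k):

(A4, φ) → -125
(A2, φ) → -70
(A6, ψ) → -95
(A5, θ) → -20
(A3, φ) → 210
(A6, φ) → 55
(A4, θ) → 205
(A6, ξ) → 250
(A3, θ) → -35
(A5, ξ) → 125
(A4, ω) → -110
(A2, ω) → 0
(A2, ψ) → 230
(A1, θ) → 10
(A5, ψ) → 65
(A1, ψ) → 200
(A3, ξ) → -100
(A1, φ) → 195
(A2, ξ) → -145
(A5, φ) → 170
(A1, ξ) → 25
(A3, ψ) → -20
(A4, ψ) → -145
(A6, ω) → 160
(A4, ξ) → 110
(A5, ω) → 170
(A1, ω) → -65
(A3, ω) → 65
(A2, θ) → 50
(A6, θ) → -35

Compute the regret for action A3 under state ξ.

Best payoff under ξ is 250.
Regret = 250 − (-100) = 350.

350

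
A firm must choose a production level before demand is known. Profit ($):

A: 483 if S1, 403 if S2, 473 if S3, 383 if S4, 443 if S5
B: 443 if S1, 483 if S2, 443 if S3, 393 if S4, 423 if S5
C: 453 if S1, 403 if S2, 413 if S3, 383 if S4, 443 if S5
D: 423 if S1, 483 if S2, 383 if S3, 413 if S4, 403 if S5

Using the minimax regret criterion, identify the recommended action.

B

Column bests: S1=483, S2=483, S3=473, S4=413, S5=443.
A regrets: 0, 80, 0, 30, 0 → max 80
B regrets: 40, 0, 30, 20, 20 → max 40
C regrets: 30, 80, 60, 30, 0 → max 80
D regrets: 60, 0, 90, 0, 40 → max 90
Smallest max regret = 40 → B.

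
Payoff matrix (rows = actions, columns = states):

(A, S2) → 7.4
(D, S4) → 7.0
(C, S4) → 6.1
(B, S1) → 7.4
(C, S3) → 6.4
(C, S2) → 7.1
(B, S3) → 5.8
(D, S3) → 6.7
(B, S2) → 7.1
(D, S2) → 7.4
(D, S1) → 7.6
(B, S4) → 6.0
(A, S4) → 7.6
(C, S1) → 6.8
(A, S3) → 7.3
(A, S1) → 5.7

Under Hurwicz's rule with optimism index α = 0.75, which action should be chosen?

A: 0.75·7.6 + 0.25·5.7 = 7.125
B: 0.75·7.4 + 0.25·5.8 = 7
C: 0.75·7.1 + 0.25·6.1 = 6.85
D: 0.75·7.6 + 0.25·6.7 = 7.375
Highest Hurwicz score = 7.375 → D.

D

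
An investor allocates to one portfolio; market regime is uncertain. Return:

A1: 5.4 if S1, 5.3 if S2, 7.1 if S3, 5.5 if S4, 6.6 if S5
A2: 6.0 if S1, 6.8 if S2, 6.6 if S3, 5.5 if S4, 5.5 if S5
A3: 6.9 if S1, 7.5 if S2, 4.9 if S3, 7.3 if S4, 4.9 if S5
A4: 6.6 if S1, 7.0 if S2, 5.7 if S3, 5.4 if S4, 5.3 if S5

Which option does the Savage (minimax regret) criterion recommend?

Column bests: S1=6.9, S2=7.5, S3=7.1, S4=7.3, S5=6.6.
A1 regrets: 1.5, 2.2, 0.0, 1.8, 0.0 → max 2.2
A2 regrets: 0.9, 0.7, 0.5, 1.8, 1.1 → max 1.8
A3 regrets: 0.0, 0.0, 2.2, 0.0, 1.7 → max 2.2
A4 regrets: 0.3, 0.5, 1.4, 1.9, 1.3 → max 1.9
Smallest max regret = 1.8 → A2.

A2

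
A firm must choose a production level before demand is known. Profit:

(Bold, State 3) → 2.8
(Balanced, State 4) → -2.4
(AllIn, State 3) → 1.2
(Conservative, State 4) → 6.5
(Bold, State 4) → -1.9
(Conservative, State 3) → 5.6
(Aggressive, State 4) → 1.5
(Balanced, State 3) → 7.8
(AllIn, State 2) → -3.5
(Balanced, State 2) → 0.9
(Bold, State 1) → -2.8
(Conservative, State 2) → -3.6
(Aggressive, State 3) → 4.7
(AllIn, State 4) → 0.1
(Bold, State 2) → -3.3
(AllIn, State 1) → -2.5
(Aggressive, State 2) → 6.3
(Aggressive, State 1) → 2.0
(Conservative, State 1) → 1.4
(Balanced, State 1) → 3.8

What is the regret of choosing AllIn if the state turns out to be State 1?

6.3

Best payoff under State 1 is 3.8.
Regret = 3.8 − (-2.5) = 6.3.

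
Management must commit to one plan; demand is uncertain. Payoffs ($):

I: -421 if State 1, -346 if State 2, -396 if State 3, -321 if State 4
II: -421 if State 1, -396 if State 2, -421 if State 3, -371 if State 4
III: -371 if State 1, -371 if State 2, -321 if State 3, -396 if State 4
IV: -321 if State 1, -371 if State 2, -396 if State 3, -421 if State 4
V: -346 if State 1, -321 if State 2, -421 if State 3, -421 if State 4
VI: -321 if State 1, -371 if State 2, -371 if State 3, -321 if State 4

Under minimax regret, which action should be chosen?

Column bests: State 1=-321, State 2=-321, State 3=-321, State 4=-321.
I regrets: 100, 25, 75, 0 → max 100
II regrets: 100, 75, 100, 50 → max 100
III regrets: 50, 50, 0, 75 → max 75
IV regrets: 0, 50, 75, 100 → max 100
V regrets: 25, 0, 100, 100 → max 100
VI regrets: 0, 50, 50, 0 → max 50
Smallest max regret = 50 → VI.

VI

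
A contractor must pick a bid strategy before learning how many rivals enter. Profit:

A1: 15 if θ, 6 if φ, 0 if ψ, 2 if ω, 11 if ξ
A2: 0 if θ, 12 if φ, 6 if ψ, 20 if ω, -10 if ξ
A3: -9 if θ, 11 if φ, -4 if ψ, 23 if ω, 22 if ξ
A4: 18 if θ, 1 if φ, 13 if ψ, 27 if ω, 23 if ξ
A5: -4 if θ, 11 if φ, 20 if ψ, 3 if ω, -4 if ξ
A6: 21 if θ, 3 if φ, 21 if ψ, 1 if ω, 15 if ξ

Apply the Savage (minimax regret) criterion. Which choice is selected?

A4

Column bests: θ=21, φ=12, ψ=21, ω=27, ξ=23.
A1 regrets: 6, 6, 21, 25, 12 → max 25
A2 regrets: 21, 0, 15, 7, 33 → max 33
A3 regrets: 30, 1, 25, 4, 1 → max 30
A4 regrets: 3, 11, 8, 0, 0 → max 11
A5 regrets: 25, 1, 1, 24, 27 → max 27
A6 regrets: 0, 9, 0, 26, 8 → max 26
Smallest max regret = 11 → A4.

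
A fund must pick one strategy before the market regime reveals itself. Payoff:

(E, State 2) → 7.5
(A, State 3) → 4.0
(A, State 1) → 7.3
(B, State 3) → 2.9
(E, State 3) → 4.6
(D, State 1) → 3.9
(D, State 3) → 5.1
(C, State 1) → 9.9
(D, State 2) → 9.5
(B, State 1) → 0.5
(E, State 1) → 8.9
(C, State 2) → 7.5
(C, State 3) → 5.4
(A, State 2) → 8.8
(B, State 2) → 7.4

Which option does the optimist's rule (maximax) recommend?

Row maxima: A=8.8, B=7.4, C=9.9, D=9.5, E=8.9
Best best-case = 9.9 → C.

C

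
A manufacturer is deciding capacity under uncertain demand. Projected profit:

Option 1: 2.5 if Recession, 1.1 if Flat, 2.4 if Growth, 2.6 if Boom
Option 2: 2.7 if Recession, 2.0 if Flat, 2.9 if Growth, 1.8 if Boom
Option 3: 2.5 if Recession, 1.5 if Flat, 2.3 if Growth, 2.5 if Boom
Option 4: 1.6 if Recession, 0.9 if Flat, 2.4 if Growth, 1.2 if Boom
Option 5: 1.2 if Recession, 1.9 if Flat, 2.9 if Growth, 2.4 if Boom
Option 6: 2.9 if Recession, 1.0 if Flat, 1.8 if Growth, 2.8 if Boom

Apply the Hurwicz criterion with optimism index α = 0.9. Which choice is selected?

Option 2

Option 1: 0.9·2.6 + 0.1·1.1 = 2.45
Option 2: 0.9·2.9 + 0.1·1.8 = 2.79
Option 3: 0.9·2.5 + 0.1·1.5 = 2.4
Option 4: 0.9·2.4 + 0.1·0.9 = 2.25
Option 5: 0.9·2.9 + 0.1·1.2 = 2.73
Option 6: 0.9·2.9 + 0.1·1.0 = 2.71
Highest Hurwicz score = 2.79 → Option 2.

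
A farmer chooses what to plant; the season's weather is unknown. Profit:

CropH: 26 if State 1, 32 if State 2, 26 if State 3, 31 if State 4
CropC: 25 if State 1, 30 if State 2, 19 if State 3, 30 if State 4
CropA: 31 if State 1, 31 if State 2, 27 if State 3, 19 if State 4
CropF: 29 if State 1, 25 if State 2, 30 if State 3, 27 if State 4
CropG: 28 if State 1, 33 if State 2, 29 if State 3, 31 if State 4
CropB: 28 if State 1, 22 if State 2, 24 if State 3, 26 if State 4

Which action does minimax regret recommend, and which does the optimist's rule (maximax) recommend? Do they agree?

Column bests: State 1=31, State 2=33, State 3=30, State 4=31.
CropH regrets: 5, 1, 4, 0 → max 5
CropC regrets: 6, 3, 11, 1 → max 11
CropA regrets: 0, 2, 3, 12 → max 12
CropF regrets: 2, 8, 0, 4 → max 8
CropG regrets: 3, 0, 1, 0 → max 3
CropB regrets: 3, 11, 6, 5 → max 11
Smallest max regret = 3 → CropG.
Row maxima: CropH=32, CropC=30, CropA=31, CropF=30, CropG=33, CropB=28
Best best-case = 33 → CropG.

minimax regret → CropG; maximax → CropG (agree)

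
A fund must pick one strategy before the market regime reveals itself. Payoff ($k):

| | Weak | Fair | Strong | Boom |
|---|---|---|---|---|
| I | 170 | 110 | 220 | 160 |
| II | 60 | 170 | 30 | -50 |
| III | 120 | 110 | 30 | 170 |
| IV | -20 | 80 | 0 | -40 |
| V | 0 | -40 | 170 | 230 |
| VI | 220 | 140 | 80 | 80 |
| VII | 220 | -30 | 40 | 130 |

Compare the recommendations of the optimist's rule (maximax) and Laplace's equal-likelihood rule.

Row maxima: I=220, II=170, III=170, IV=80, V=230, VI=220, VII=220
Best best-case = 230 → V.
Row averages: I=165, II=52.5, III=107.5, IV=5, V=90, VI=130, VII=90
Highest average = 165 → I.

maximax → V; laplace → I (disagree)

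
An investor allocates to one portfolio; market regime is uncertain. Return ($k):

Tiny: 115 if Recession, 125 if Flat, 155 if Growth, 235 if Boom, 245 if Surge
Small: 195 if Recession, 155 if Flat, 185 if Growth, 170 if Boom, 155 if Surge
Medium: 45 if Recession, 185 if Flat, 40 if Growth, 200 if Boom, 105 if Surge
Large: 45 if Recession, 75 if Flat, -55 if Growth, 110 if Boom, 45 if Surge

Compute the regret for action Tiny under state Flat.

60

Best payoff under Flat is 185.
Regret = 185 − 125 = 60.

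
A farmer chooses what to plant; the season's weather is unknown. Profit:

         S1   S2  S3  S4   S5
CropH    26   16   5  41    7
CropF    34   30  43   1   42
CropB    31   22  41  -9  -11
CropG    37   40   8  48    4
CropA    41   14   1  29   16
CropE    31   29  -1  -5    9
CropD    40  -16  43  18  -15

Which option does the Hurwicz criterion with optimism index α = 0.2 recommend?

CropG

CropH: 0.2·41 + 0.8·5 = 12.2
CropF: 0.2·43 + 0.8·1 = 9.4
CropB: 0.2·41 + 0.8·(-11) = -0.6
CropG: 0.2·48 + 0.8·4 = 12.8
CropA: 0.2·41 + 0.8·1 = 9
CropE: 0.2·31 + 0.8·(-5) = 2.2
CropD: 0.2·43 + 0.8·(-16) = -4.2
Highest Hurwicz score = 12.8 → CropG.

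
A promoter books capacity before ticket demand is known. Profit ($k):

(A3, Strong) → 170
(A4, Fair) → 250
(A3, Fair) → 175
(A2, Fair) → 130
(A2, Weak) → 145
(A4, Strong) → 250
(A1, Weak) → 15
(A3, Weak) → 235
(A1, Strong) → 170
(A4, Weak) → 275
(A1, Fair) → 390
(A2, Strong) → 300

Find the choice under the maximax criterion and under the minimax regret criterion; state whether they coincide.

maximax → A1; minimax regret → A4 (disagree)

Row maxima: A1=390, A2=300, A3=235, A4=275
Best best-case = 390 → A1.
Column bests: Weak=275, Fair=390, Strong=300.
A1 regrets: 260, 0, 130 → max 260
A2 regrets: 130, 260, 0 → max 260
A3 regrets: 40, 215, 130 → max 215
A4 regrets: 0, 140, 50 → max 140
Smallest max regret = 140 → A4.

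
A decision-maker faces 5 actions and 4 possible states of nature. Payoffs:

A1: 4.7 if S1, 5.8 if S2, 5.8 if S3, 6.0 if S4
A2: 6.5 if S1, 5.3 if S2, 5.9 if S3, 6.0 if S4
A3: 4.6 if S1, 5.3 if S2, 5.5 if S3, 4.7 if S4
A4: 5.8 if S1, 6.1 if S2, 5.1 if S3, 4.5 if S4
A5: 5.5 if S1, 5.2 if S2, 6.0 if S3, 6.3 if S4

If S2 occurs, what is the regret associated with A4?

Best payoff under S2 is 6.1.
Regret = 6.1 − 6.1 = 0.0.

0.0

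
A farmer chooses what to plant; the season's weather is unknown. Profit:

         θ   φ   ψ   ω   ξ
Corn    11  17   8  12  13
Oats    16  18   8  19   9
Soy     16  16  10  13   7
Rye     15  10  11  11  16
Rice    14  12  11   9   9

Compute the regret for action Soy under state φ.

2

Best payoff under φ is 18.
Regret = 18 − 16 = 2.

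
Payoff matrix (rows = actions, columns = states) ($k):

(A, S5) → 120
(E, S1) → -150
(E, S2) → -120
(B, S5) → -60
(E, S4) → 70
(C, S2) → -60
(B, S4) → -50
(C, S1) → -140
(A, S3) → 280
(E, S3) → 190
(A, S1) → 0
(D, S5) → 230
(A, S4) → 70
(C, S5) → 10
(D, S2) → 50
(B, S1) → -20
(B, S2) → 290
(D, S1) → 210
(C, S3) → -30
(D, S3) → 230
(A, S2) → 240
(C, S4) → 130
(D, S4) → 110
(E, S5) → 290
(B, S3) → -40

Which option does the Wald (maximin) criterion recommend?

Row minima: A=0, B=-60, C=-140, D=50, E=-150
Best worst-case = 50 → D.

D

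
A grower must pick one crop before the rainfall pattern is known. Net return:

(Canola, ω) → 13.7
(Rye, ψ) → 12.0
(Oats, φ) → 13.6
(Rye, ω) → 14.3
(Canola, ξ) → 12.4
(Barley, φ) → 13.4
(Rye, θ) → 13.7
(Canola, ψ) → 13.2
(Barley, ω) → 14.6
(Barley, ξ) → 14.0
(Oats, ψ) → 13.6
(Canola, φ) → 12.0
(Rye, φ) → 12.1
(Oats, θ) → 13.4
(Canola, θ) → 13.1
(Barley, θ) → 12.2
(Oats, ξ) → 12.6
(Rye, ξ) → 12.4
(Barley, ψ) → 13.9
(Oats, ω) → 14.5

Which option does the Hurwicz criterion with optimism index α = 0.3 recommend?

Oats

Barley: 0.3·14.6 + 0.7·12.2 = 12.92
Canola: 0.3·13.7 + 0.7·12.0 = 12.51
Rye: 0.3·14.3 + 0.7·12.0 = 12.69
Oats: 0.3·14.5 + 0.7·12.6 = 13.17
Highest Hurwicz score = 13.17 → Oats.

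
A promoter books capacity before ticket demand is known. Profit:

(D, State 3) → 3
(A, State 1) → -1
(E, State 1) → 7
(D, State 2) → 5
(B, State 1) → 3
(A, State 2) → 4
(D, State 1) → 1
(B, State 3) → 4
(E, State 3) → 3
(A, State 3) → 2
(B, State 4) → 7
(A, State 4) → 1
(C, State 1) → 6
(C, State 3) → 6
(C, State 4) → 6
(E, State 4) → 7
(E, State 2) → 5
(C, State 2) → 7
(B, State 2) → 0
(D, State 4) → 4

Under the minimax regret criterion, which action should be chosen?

C

Column bests: State 1=7, State 2=7, State 3=6, State 4=7.
A regrets: 8, 3, 4, 6 → max 8
B regrets: 4, 7, 2, 0 → max 7
C regrets: 1, 0, 0, 1 → max 1
D regrets: 6, 2, 3, 3 → max 6
E regrets: 0, 2, 3, 0 → max 3
Smallest max regret = 1 → C.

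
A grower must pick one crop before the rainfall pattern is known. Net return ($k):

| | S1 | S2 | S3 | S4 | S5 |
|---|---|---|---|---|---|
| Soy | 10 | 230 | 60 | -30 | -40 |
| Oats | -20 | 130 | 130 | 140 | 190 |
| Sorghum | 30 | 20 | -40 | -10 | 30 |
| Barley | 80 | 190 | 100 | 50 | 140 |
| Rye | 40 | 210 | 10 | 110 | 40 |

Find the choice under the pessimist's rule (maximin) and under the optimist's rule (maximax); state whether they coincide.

maximin → Barley; maximax → Soy (disagree)

Row minima: Soy=-40, Oats=-20, Sorghum=-40, Barley=50, Rye=10
Best worst-case = 50 → Barley.
Row maxima: Soy=230, Oats=190, Sorghum=30, Barley=190, Rye=210
Best best-case = 230 → Soy.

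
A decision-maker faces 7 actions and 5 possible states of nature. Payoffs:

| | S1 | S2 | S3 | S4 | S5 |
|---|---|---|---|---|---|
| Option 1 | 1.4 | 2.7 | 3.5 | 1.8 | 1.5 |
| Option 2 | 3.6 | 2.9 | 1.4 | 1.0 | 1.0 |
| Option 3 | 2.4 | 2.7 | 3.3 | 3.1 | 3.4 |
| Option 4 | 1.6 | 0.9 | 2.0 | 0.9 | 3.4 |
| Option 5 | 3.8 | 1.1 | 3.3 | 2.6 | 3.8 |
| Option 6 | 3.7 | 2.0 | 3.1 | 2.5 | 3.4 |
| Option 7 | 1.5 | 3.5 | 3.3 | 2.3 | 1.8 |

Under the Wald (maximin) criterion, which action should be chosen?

Row minima: Option 1=1.4, Option 2=1.0, Option 3=2.4, Option 4=0.9, Option 5=1.1, Option 6=2.0, Option 7=1.5
Best worst-case = 2.4 → Option 3.

Option 3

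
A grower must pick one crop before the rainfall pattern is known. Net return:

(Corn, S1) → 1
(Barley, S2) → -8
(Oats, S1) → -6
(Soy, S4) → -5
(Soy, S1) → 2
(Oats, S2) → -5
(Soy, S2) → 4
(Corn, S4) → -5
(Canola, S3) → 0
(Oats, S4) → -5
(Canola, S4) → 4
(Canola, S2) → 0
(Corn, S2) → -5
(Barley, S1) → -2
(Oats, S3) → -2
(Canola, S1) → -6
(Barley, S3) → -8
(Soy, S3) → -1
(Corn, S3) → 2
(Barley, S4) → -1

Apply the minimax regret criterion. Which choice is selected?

Canola

Column bests: S1=2, S2=4, S3=2, S4=4.
Soy regrets: 0, 0, 3, 9 → max 9
Oats regrets: 8, 9, 4, 9 → max 9
Corn regrets: 1, 9, 0, 9 → max 9
Canola regrets: 8, 4, 2, 0 → max 8
Barley regrets: 4, 12, 10, 5 → max 12
Smallest max regret = 8 → Canola.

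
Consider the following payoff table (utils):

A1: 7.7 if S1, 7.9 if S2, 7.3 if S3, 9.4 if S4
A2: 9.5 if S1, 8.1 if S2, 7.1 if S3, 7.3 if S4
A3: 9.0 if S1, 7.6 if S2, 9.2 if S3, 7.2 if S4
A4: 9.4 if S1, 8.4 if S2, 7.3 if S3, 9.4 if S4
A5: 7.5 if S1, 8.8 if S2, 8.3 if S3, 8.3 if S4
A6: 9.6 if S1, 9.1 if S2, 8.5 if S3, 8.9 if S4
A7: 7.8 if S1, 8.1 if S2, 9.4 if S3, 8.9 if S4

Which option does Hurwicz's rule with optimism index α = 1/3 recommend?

A6

A1: 1/3·9.4 + 2/3·7.3 = 8
A2: 1/3·9.5 + 2/3·7.1 = 7.9
A3: 1/3·9.2 + 2/3·7.2 = 118/15
A4: 1/3·9.4 + 2/3·7.3 = 8
A5: 1/3·8.8 + 2/3·7.5 = 119/15
A6: 1/3·9.6 + 2/3·8.5 = 133/15
A7: 1/3·9.4 + 2/3·7.8 = 25/3
Highest Hurwicz score = 133/15 → A6.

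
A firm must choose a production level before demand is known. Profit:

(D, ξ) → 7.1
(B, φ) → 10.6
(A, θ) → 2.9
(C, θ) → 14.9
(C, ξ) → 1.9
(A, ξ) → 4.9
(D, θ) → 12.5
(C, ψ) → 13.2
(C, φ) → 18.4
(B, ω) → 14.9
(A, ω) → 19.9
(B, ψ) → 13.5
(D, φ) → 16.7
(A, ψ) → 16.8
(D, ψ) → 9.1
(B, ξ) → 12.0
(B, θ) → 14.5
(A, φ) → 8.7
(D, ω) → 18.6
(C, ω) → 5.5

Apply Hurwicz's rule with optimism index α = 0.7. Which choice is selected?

D

A: 0.7·19.9 + 0.3·2.9 = 14.8
B: 0.7·14.9 + 0.3·10.6 = 13.61
C: 0.7·18.4 + 0.3·1.9 = 13.45
D: 0.7·18.6 + 0.3·7.1 = 15.15
Highest Hurwicz score = 15.15 → D.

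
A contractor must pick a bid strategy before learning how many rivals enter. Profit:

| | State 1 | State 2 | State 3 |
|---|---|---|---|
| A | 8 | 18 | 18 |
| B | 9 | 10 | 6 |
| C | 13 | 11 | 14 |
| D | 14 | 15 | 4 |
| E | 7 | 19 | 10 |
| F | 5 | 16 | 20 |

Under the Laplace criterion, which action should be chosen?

Row averages: A=44/3, B=25/3, C=38/3, D=11, E=12, F=41/3
Highest average = 44/3 → A.

A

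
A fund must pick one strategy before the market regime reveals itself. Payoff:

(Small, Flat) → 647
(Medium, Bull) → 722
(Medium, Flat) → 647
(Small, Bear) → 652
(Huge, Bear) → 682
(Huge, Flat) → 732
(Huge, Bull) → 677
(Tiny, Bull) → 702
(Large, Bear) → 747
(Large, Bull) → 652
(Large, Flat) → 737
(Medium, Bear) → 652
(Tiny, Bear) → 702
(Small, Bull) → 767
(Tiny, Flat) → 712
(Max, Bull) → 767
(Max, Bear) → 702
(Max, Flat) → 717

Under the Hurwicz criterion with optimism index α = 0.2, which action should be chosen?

Tiny: 0.2·712 + 0.8·702 = 704
Small: 0.2·767 + 0.8·647 = 671
Medium: 0.2·722 + 0.8·647 = 662
Large: 0.2·747 + 0.8·652 = 671
Huge: 0.2·732 + 0.8·677 = 688
Max: 0.2·767 + 0.8·702 = 715
Highest Hurwicz score = 715 → Max.

Max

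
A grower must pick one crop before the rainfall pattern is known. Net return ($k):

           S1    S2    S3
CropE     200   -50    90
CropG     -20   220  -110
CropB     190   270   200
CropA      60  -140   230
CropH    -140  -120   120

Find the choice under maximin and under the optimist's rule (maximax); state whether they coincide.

Row minima: CropE=-50, CropG=-110, CropB=190, CropA=-140, CropH=-140
Best worst-case = 190 → CropB.
Row maxima: CropE=200, CropG=220, CropB=270, CropA=230, CropH=120
Best best-case = 270 → CropB.

maximin → CropB; maximax → CropB (agree)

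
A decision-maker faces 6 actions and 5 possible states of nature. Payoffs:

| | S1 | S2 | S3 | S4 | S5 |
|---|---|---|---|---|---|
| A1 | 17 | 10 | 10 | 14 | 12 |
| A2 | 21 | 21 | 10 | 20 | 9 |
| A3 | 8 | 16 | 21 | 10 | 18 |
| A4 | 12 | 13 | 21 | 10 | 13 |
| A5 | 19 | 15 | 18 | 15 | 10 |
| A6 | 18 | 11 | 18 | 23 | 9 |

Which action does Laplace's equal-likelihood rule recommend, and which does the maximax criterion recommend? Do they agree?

laplace → A2; maximax → A6 (disagree)

Row averages: A1=12.6, A2=16.2, A3=14.6, A4=13.8, A5=15.4, A6=15.8
Highest average = 16.2 → A2.
Row maxima: A1=17, A2=21, A3=21, A4=21, A5=19, A6=23
Best best-case = 23 → A6.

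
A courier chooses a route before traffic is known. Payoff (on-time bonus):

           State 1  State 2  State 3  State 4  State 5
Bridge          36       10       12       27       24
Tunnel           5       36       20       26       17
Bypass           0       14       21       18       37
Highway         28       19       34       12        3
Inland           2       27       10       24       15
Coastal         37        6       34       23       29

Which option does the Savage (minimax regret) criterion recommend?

Bridge

Column bests: State 1=37, State 2=36, State 3=34, State 4=27, State 5=37.
Bridge regrets: 1, 26, 22, 0, 13 → max 26
Tunnel regrets: 32, 0, 14, 1, 20 → max 32
Bypass regrets: 37, 22, 13, 9, 0 → max 37
Highway regrets: 9, 17, 0, 15, 34 → max 34
Inland regrets: 35, 9, 24, 3, 22 → max 35
Coastal regrets: 0, 30, 0, 4, 8 → max 30
Smallest max regret = 26 → Bridge.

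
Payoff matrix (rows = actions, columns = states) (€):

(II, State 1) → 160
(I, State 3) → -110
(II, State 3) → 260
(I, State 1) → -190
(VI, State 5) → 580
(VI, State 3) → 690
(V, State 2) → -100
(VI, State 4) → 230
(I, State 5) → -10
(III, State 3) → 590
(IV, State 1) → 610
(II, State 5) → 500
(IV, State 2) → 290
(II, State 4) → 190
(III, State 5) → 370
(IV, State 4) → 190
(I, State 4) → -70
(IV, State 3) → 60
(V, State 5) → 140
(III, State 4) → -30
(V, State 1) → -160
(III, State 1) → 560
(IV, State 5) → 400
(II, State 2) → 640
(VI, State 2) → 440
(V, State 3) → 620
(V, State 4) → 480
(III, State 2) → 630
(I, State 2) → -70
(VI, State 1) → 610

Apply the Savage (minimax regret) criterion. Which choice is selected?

VI

Column bests: State 1=610, State 2=640, State 3=690, State 4=480, State 5=580.
I regrets: 800, 710, 800, 550, 590 → max 800
II regrets: 450, 0, 430, 290, 80 → max 450
III regrets: 50, 10, 100, 510, 210 → max 510
IV regrets: 0, 350, 630, 290, 180 → max 630
V regrets: 770, 740, 70, 0, 440 → max 770
VI regrets: 0, 200, 0, 250, 0 → max 250
Smallest max regret = 250 → VI.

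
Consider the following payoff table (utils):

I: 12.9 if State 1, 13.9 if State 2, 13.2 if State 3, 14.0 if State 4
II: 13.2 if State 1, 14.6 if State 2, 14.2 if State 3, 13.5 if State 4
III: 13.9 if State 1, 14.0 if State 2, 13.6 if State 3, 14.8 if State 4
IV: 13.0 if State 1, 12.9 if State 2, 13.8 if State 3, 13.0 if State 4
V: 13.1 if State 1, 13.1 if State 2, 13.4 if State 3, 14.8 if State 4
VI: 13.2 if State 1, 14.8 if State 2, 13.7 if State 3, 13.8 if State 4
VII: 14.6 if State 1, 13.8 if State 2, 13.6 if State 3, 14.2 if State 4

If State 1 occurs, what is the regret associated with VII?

0.0

Best payoff under State 1 is 14.6.
Regret = 14.6 − 14.6 = 0.0.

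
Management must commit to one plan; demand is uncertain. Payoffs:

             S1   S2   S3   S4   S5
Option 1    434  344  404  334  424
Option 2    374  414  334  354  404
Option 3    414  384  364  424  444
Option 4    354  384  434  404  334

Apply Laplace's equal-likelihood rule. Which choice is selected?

Option 3

Row averages: Option 1=388, Option 2=376, Option 3=406, Option 4=382
Highest average = 406 → Option 3.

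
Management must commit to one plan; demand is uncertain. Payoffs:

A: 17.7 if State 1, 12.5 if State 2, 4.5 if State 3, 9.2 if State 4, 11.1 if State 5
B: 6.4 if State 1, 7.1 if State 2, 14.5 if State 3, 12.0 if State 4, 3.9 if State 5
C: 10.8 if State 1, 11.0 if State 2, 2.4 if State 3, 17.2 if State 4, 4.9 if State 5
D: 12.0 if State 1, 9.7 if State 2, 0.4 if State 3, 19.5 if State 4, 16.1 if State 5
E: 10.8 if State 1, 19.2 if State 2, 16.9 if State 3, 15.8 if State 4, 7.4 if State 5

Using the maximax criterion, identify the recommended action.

D

Row maxima: A=17.7, B=14.5, C=17.2, D=19.5, E=19.2
Best best-case = 19.5 → D.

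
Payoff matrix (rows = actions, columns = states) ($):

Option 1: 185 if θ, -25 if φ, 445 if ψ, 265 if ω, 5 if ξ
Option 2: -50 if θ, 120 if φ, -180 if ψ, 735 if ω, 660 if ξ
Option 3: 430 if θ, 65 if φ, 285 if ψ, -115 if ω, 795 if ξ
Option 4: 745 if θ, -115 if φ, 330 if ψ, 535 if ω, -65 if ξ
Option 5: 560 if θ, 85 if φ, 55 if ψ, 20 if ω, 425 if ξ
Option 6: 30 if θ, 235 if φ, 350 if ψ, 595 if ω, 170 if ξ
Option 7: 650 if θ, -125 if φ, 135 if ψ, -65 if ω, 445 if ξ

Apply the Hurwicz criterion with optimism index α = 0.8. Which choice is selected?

Option 1: 0.8·445 + 0.2·(-25) = 351
Option 2: 0.8·735 + 0.2·(-180) = 552
Option 3: 0.8·795 + 0.2·(-115) = 613
Option 4: 0.8·745 + 0.2·(-115) = 573
Option 5: 0.8·560 + 0.2·20 = 452
Option 6: 0.8·595 + 0.2·30 = 482
Option 7: 0.8·650 + 0.2·(-125) = 495
Highest Hurwicz score = 613 → Option 3.

Option 3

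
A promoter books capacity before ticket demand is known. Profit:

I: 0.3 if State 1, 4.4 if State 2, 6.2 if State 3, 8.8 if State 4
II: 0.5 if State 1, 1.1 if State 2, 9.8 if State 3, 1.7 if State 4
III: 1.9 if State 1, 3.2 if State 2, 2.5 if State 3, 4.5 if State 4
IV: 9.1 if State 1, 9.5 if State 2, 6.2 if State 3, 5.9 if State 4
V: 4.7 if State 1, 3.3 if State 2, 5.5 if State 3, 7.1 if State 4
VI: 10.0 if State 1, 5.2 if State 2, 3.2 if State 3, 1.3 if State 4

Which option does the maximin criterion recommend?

Row minima: I=0.3, II=0.5, III=1.9, IV=5.9, V=3.3, VI=1.3
Best worst-case = 5.9 → IV.

IV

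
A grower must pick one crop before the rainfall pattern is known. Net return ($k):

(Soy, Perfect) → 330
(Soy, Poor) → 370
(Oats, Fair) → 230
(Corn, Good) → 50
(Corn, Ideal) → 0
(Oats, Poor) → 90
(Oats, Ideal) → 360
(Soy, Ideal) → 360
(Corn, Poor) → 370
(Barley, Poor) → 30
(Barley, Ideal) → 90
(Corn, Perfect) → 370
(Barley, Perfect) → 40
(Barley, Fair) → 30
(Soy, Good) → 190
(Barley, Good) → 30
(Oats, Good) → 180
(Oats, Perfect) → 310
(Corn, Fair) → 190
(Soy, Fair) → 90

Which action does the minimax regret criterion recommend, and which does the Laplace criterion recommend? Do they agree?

Column bests: Poor=370, Fair=230, Good=190, Ideal=360, Perfect=370.
Corn regrets: 0, 40, 140, 360, 0 → max 360
Barley regrets: 340, 200, 160, 270, 330 → max 340
Oats regrets: 280, 0, 10, 0, 60 → max 280
Soy regrets: 0, 140, 0, 0, 40 → max 140
Smallest max regret = 140 → Soy.
Row averages: Corn=196, Barley=44, Oats=234, Soy=268
Highest average = 268 → Soy.

minimax regret → Soy; laplace → Soy (agree)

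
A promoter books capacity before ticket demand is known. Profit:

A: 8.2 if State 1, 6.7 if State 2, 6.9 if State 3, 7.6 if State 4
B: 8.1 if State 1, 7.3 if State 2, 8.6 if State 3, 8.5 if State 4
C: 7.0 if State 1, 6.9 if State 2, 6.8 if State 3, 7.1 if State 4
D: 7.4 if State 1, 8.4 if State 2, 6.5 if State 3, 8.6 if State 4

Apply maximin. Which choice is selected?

B

Row minima: A=6.7, B=7.3, C=6.8, D=6.5
Best worst-case = 7.3 → B.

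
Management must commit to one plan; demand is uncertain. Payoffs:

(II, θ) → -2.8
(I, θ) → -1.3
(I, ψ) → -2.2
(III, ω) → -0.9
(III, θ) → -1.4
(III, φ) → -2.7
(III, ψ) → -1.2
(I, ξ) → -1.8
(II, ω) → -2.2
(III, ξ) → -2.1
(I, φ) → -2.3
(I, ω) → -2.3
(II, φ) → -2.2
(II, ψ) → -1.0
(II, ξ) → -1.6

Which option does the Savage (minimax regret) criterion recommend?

Column bests: θ=-1.3, φ=-2.2, ψ=-1.0, ω=-0.9, ξ=-1.6.
I regrets: 0.0, 0.1, 1.2, 1.4, 0.2 → max 1.4
II regrets: 1.5, 0.0, 0.0, 1.3, 0.0 → max 1.5
III regrets: 0.1, 0.5, 0.2, 0.0, 0.5 → max 0.5
Smallest max regret = 0.5 → III.

III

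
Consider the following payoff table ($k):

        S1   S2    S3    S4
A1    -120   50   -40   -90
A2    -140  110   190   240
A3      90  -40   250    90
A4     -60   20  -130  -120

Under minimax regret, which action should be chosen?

Column bests: S1=90, S2=110, S3=250, S4=240.
A1 regrets: 210, 60, 290, 330 → max 330
A2 regrets: 230, 0, 60, 0 → max 230
A3 regrets: 0, 150, 0, 150 → max 150
A4 regrets: 150, 90, 380, 360 → max 380
Smallest max regret = 150 → A3.

A3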